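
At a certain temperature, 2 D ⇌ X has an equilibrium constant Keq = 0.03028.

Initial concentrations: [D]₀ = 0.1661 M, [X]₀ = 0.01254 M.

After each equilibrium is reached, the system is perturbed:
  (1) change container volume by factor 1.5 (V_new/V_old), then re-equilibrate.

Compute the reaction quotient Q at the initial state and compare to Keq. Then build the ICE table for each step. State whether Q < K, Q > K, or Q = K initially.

Q₀ = 0.4545; Q > K (proceeds reverse)

Q₀ = 0.4545 vs Keq = 0.03028 ⇒ Q>K, reverse
Step 1:
                    D           X
  init         0.1661     0.01254
  Δ           0.02292    -0.01146
  eq            0.189    0.001082
  solve Keq expr → x = -0.01146; check Q = 0.03028
Then change container volume by factor 1.5 (V_new/V_old).
Step 2:
                    D           X
  init          0.126  7.2121e-04
  Δ        4.7357e-04 -2.3678e-04
  eq           0.1265  4.8443e-04
  solve Keq expr → x = -2.3678e-04; check Q = 0.03028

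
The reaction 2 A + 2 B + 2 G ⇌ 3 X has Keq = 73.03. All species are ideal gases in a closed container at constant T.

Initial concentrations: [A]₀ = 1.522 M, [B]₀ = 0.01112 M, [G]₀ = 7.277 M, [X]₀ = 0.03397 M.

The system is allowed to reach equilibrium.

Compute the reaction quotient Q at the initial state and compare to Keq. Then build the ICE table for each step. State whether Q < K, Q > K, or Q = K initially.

Q₀ = 0.002584; Q < K (proceeds forward)

Q₀ = 0.002584 vs Keq = 73.03 ⇒ Q<K, forward
Step 1:
                  A         B         G         X
  I           1.522   0.01112     7.277   0.03397
  C          -0.011    -0.011    -0.011    0.0165
  E           1.511 1.2084e-04     7.266   0.05047
  solve Keq expr → x = 0.0055; check Q = 73.03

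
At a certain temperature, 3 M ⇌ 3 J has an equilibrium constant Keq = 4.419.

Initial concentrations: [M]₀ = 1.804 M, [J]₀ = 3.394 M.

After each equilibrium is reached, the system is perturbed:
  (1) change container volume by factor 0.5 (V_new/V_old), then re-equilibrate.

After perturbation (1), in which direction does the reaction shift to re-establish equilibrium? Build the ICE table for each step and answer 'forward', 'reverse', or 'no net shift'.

Direction: no net shift

Q₀ = 6.659 vs Keq = 4.419 ⇒ Q>K, reverse
Step 1:
                   M          J
  I            1.804      3.394
  C           0.1642    -0.1642
  E            1.968       3.23
  solve Keq expr → x = -0.05473; check Q = 4.419
Then change container volume by factor 0.5 (V_new/V_old).
Step 2:
                   M          J
  I            3.936       6.46
  C                0          0
  E            3.936       6.46
  solve Keq expr → x = 0; check Q = 4.419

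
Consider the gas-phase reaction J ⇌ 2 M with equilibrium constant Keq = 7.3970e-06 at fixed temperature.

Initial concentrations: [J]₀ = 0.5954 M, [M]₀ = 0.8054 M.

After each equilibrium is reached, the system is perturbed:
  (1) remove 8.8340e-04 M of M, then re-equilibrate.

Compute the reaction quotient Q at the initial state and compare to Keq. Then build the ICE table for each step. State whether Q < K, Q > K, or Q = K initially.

Q₀ = 1.089; Q > K (proceeds reverse)

Q₀ = 1.089 vs Keq = 7.3970e-06 ⇒ Q>K, reverse
Step 1:
                  J         M
  Initial    0.5954    0.8054
  Change     0.4013   -0.8027
  Equil      0.9967  0.002715
  solve Keq expr → x = -0.4013; check Q = 7.3970e-06
Then remove 8.8340e-04 M of M.
Step 2:
                  J         M
  Initial    0.9967  0.001832
  Change  -4.4140e-04 8.8280e-04
  Equil      0.9963  0.002715
  solve Keq expr → x = 4.4140e-04; check Q = 7.3970e-06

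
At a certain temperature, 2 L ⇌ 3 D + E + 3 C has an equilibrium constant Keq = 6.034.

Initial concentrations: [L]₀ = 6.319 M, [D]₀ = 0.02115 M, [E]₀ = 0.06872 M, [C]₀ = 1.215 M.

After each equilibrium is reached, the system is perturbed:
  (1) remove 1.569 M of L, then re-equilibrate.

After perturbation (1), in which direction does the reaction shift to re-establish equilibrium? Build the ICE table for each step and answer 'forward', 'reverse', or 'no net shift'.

Direction: reverse

Q₀ = 2.9204e-08 vs Keq = 6.034 ⇒ Q<K, forward
Step 1:
                    L           D           E           C
  Initial       6.319     0.02115     0.06872       1.215
  Change       -1.271       1.907      0.6357       1.907
  Equil         5.048       1.928      0.7044       3.122
  solve Keq expr → x = 0.6357; check Q = 6.034
Then remove 1.569 M of L.
Step 2:
                    L           D           E           C
  Initial       3.479       1.928      0.7044       3.122
  Change       0.1411     -0.2117    -0.07056     -0.2117
  Equil          3.62       1.717      0.6339        2.91
  solve Keq expr → x = -0.07056; check Q = 6.034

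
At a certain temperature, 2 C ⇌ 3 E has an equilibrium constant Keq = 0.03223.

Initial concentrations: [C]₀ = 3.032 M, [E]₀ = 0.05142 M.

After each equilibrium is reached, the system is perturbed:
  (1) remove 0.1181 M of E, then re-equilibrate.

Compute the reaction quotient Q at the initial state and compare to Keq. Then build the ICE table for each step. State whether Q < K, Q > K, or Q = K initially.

Q₀ = 1.4789e-05 vs Keq = 0.03223 ⇒ Q<K, forward
Step 1:
                    C           E
  Initial       3.032     0.05142
  Change      -0.3729      0.5594
  Equil         2.659      0.6108
  solve Keq expr → x = 0.1865; check Q = 0.03223
Then remove 0.1181 M of E.
Step 2:
                    C           E
  Initial       2.659      0.4927
  Change     -0.07141      0.1071
  Equil         2.588      0.5998
  solve Keq expr → x = 0.0357; check Q = 0.03223

Q₀ = 1.4789e-05; Q < K (proceeds forward)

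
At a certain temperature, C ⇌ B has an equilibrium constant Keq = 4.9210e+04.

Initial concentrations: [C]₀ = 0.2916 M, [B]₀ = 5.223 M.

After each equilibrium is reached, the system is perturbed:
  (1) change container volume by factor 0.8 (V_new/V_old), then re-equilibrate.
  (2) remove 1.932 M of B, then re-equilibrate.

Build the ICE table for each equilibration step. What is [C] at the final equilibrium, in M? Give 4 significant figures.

Q₀ = 17.91 vs Keq = 4.9210e+04 ⇒ Q<K, forward
Step 1:
                   C          B
  I           0.2916      5.223
  C          -0.2915     0.2915
  E       1.1206e-04      5.514
  solve Keq expr → x = 0.2915; check Q = 4.9210e+04
Then change container volume by factor 0.8 (V_new/V_old).
Step 2:
                   C          B
  I       1.4008e-04      6.893
  C                0          0
  E       1.4008e-04      6.893
  solve Keq expr → x = 0; check Q = 4.9210e+04
Then remove 1.932 M of B.
Step 3:
                   C          B
  I       1.4008e-04      4.961
  C       -3.9260e-05 3.9260e-05
  E       1.0082e-04      4.961
  solve Keq expr → x = 3.9260e-05; check Q = 4.9210e+04

[C]_eq = 1.0082e-04 M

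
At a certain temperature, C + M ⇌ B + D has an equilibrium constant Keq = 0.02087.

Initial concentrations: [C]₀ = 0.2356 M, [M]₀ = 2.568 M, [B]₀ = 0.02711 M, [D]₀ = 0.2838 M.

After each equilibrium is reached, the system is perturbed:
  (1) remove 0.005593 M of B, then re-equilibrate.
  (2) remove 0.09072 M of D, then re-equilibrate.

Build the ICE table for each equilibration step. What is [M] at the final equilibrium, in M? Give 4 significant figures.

Q₀ = 0.01272 vs Keq = 0.02087 ⇒ Q<K, forward
Step 1:
                   C          M          B          D
  I           0.2356      2.568    0.02711     0.2838
  C         -0.01291   -0.01291    0.01291    0.01291
  E           0.2227      2.555    0.04002     0.2967
  solve Keq expr → x = 0.01291; check Q = 0.02087
Then remove 0.005593 M of B.
Step 2:
                   C          M          B          D
  I           0.2227      2.555    0.03443     0.2967
  C         -0.00422   -0.00422    0.00422    0.00422
  E           0.2185      2.551    0.03865     0.3009
  solve Keq expr → x = 0.00422; check Q = 0.02087
Then remove 0.09072 M of D.
Step 3:
                   C          M          B          D
  I           0.2185      2.551    0.03865     0.2102
  C         -0.01104   -0.01104    0.01104    0.01104
  E           0.2074       2.54    0.04969     0.2213
  solve Keq expr → x = 0.01104; check Q = 0.02087

[M]_eq = 2.54 M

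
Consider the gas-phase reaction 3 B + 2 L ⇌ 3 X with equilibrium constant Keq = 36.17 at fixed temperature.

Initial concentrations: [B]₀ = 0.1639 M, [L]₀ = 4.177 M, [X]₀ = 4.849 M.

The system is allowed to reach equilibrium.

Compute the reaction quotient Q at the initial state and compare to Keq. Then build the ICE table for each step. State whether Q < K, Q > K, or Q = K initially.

Q₀ = 1484 vs Keq = 36.17 ⇒ Q>K, reverse
Step 1:
                    B           L           X
  Initial      0.1639       4.177       4.849
  Change       0.3431      0.2287     -0.3431
  Equil         0.507       4.406       4.506
  solve Keq expr → x = -0.1144; check Q = 36.17

Q₀ = 1484; Q > K (proceeds reverse)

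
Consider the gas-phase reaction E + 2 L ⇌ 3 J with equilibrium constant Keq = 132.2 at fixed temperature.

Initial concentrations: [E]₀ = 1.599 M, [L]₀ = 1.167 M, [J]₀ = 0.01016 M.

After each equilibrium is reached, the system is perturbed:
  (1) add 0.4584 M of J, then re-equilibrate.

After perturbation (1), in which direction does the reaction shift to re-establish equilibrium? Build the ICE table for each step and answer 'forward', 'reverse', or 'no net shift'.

Q₀ = 4.8160e-07 vs Keq = 132.2 ⇒ Q<K, forward
Step 1:
                    E           L           J
  I             1.599       1.167     0.01016
  C           -0.5051       -1.01       1.515
  E             1.094      0.1567       1.526
  solve Keq expr → x = 0.5051; check Q = 132.2
Then add 0.4584 M of J.
Step 2:
                    E           L           J
  I             1.094      0.1567       1.984
  C            0.0289     0.05781    -0.08671
  E             1.123      0.2145       1.897
  solve Keq expr → x = -0.0289; check Q = 132.2

Direction: reverse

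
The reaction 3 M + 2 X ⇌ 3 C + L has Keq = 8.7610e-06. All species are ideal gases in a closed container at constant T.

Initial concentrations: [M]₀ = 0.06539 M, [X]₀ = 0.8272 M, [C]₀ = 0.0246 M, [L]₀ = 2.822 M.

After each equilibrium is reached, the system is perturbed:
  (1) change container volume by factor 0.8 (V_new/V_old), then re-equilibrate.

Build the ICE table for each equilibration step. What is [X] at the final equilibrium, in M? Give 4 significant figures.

[X]_eq = 1.053 M

Q₀ = 0.2196 vs Keq = 8.7610e-06 ⇒ Q>K, reverse
Step 1:
                    M           X           C           L
  init        0.06539      0.8272      0.0246       2.822
  Δ           0.02344     0.01563    -0.02344   -0.007814
  eq          0.08883      0.8428    0.001157       2.814
  solve Keq expr → x = -0.007814; check Q = 8.7610e-06
Then change container volume by factor 0.8 (V_new/V_old).
Step 2:
                    M           X           C           L
  init          0.111       1.054    0.001447       3.518
  Δ       -1.1009e-04 -7.3391e-05  1.1009e-04  3.6696e-05
  eq           0.1109       1.053    0.001557       3.518
  solve Keq expr → x = 3.6696e-05; check Q = 8.7610e-06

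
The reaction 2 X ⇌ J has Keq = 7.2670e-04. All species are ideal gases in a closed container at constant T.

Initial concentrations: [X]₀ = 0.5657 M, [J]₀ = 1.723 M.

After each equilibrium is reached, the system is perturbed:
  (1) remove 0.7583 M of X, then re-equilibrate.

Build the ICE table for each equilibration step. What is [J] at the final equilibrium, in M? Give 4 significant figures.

Q₀ = 5.384 vs Keq = 7.2670e-04 ⇒ Q>K, reverse
Step 1:
                   X          J
  Initial     0.5657      1.723
  Change       3.423     -1.711
  Equil        3.989    0.01156
  solve Keq expr → x = -1.711; check Q = 7.2670e-04
Then remove 0.7583 M of X.
Step 2:
                   X          J
  Initial       3.23    0.01156
  Change    0.007882  -0.003941
  Equil        3.238    0.00762
  solve Keq expr → x = -0.003941; check Q = 7.2670e-04

[J]_eq = 0.00762 M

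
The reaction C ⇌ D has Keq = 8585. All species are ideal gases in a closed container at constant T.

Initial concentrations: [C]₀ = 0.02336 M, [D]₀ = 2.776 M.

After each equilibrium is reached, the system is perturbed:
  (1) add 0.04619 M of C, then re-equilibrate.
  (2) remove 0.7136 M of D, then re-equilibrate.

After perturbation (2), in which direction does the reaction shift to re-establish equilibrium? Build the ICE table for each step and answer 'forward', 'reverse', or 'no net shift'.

Direction: forward

Q₀ = 118.8 vs Keq = 8585 ⇒ Q<K, forward
Step 1:
                   C          D
  Initial    0.02336      2.776
  Change    -0.02303    0.02303
  Equil   3.2604e-04      2.799
  solve Keq expr → x = 0.02303; check Q = 8585
Then add 0.04619 M of C.
Step 2:
                   C          D
  Initial    0.04652      2.799
  Change    -0.04618    0.04618
  Equil   3.3142e-04      2.845
  solve Keq expr → x = 0.04618; check Q = 8585
Then remove 0.7136 M of D.
Step 3:
                   C          D
  Initial 3.3142e-04      2.132
  Change  -8.3112e-05 8.3112e-05
  Equil   2.4831e-04      2.132
  solve Keq expr → x = 8.3112e-05; check Q = 8585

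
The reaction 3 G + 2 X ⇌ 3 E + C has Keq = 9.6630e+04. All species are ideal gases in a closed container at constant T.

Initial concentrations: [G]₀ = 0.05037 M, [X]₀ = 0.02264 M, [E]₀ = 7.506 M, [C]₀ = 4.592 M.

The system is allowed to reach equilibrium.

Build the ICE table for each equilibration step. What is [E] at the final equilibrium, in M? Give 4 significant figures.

[E]_eq = 7.035 M

Q₀ = 2.9646e+10 vs Keq = 9.6630e+04 ⇒ Q>K, reverse
Step 1:
                    G           X           E           C
  init        0.05037     0.02264       7.506       4.592
  Δ            0.4705      0.3137     -0.4705     -0.1568
  eq           0.5209      0.3363       7.035       4.435
  solve Keq expr → x = -0.1568; check Q = 9.6630e+04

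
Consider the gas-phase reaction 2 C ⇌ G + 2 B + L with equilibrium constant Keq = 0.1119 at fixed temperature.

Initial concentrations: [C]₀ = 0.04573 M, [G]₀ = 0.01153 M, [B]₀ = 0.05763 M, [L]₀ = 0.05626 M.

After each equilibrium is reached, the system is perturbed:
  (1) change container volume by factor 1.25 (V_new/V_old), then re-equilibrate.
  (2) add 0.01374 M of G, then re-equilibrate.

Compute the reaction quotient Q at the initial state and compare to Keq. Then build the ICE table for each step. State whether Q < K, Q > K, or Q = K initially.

Q₀ = 0.00103 vs Keq = 0.1119 ⇒ Q<K, forward
Step 1:
                    C           G           B           L
  Initial     0.04573     0.01153     0.05763     0.05626
  Change     -0.03338     0.01669     0.03338     0.01669
  Equil       0.01235     0.02822     0.09101     0.07295
  solve Keq expr → x = 0.01669; check Q = 0.1119
Then change container volume by factor 1.25 (V_new/V_old).
Step 2:
                    C           G           B           L
  Initial    0.009876     0.02258     0.07281     0.05836
  Change    -0.001603  8.0151e-04    0.001603  8.0151e-04
  Equil      0.008273     0.02338     0.07441     0.05916
  solve Keq expr → x = 8.0151e-04; check Q = 0.1119
Then add 0.01374 M of G.
Step 3:
                    C           G           B           L
  Initial    0.008273     0.03712     0.07441     0.05916
  Change     0.001719 -8.5935e-04   -0.001719 -8.5935e-04
  Equil      0.009992     0.03626      0.0727      0.0583
  solve Keq expr → x = -8.5935e-04; check Q = 0.1119

Q₀ = 0.00103; Q < K (proceeds forward)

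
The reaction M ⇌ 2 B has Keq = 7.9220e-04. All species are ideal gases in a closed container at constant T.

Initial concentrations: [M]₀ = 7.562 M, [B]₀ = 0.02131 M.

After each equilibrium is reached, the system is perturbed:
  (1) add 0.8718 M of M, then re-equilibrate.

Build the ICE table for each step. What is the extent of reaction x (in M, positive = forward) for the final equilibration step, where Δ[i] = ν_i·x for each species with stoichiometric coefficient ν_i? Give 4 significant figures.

Q₀ = 6.0052e-05 vs Keq = 7.9220e-04 ⇒ Q<K, forward
Step 1:
                   M          B
  init         7.562    0.02131
  Δ         -0.02797    0.05595
  eq           7.534    0.07726
  solve Keq expr → x = 0.02797; check Q = 7.9220e-04
Then add 0.8718 M of M.
Step 2:
                   M          B
  init         8.406    0.07726
  Δ        -0.002168   0.004337
  eq           8.404    0.08159
  solve Keq expr → x = 0.002168; check Q = 7.9220e-04

x = 0.002168 M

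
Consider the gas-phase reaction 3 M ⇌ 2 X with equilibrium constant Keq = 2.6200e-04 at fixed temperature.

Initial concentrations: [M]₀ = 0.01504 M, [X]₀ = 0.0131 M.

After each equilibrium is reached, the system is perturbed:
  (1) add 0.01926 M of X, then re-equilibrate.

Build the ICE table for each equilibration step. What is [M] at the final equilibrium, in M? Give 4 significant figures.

Q₀ = 50.44 vs Keq = 2.6200e-04 ⇒ Q>K, reverse
Step 1:
                    M           X
  I           0.01504      0.0131
  C           0.01949      -0.013
  E           0.03453  1.0388e-04
  solve Keq expr → x = -0.006498; check Q = 2.6200e-04
Then add 0.01926 M of X.
Step 2:
                    M           X
  I           0.03453     0.01936
  C           0.02866    -0.01911
  E           0.06319  2.5714e-04
  solve Keq expr → x = -0.009553; check Q = 2.6200e-04

[M]_eq = 0.06319 M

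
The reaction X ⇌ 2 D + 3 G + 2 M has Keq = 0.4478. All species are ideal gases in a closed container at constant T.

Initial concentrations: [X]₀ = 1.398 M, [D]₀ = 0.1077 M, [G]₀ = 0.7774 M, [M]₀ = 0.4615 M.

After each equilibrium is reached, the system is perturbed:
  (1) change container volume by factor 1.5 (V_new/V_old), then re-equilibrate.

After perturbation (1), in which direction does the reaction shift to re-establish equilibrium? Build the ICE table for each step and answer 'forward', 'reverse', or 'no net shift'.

Direction: forward

Q₀ = 8.3024e-04 vs Keq = 0.4478 ⇒ Q<K, forward
Step 1:
                  X         D         G         M
  init        1.398    0.1077    0.7774    0.4615
  Δ         -0.2036    0.4071    0.6107    0.4071
  eq          1.194    0.5148     1.388    0.8686
  solve Keq expr → x = 0.2036; check Q = 0.4478
Then change container volume by factor 1.5 (V_new/V_old).
Step 2:
                  X         D         G         M
  init       0.7963    0.3432    0.9254    0.5791
  Δ         -0.0974    0.1948    0.2922    0.1948
  eq         0.6989     0.538     1.218    0.7739
  solve Keq expr → x = 0.0974; check Q = 0.4478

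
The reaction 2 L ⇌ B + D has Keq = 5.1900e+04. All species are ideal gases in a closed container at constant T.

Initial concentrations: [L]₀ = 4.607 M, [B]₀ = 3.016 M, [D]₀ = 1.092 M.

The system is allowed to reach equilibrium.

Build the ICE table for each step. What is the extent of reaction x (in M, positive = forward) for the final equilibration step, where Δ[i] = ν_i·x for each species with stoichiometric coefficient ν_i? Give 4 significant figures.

x = 2.294 M

Q₀ = 0.1552 vs Keq = 5.1900e+04 ⇒ Q<K, forward
Step 1:
                    L           B           D
  I             4.607       3.016       1.092
  C            -4.588       2.294       2.294
  E           0.01861        5.31       3.386
  solve Keq expr → x = 2.294; check Q = 5.1900e+04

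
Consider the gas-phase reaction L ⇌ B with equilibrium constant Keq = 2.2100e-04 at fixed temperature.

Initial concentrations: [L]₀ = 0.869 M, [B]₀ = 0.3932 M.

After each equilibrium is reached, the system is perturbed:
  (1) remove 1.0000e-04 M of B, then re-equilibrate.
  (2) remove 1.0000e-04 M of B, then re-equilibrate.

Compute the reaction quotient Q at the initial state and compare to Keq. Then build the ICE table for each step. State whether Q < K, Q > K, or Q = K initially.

Q₀ = 0.4525; Q > K (proceeds reverse)

Q₀ = 0.4525 vs Keq = 2.2100e-04 ⇒ Q>K, reverse
Step 1:
                  L         B
  init        0.869    0.3932
  Δ          0.3929   -0.3929
  eq          1.262 2.7888e-04
  solve Keq expr → x = -0.3929; check Q = 2.2100e-04
Then remove 1.0000e-04 M of B.
Step 2:
                  L         B
  init        1.262 1.7888e-04
  Δ       -9.9978e-05 9.9978e-05
  eq          1.262 2.7886e-04
  solve Keq expr → x = 9.9978e-05; check Q = 2.2100e-04
Then remove 1.0000e-04 M of B.
Step 3:
                  L         B
  init        1.262 1.7886e-04
  Δ       -9.9978e-05 9.9978e-05
  eq          1.262 2.7884e-04
  solve Keq expr → x = 9.9978e-05; check Q = 2.2100e-04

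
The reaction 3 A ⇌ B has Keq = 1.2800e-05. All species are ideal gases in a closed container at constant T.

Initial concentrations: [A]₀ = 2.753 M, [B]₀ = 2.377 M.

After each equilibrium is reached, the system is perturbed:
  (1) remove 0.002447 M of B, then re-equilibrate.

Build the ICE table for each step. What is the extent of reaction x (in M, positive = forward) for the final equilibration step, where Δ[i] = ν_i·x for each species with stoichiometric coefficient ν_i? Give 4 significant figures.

x = 0.00242 M

Q₀ = 0.1139 vs Keq = 1.2800e-05 ⇒ Q>K, reverse
Step 1:
                  A         B
  init        2.753     2.377
  Δ           7.094    -2.365
  eq          9.847   0.01222
  solve Keq expr → x = -2.365; check Q = 1.2800e-05
Then remove 0.002447 M of B.
Step 2:
                  A         B
  init        9.847  0.009776
  Δ        -0.00726   0.00242
  eq           9.84    0.0122
  solve Keq expr → x = 0.00242; check Q = 1.2800e-05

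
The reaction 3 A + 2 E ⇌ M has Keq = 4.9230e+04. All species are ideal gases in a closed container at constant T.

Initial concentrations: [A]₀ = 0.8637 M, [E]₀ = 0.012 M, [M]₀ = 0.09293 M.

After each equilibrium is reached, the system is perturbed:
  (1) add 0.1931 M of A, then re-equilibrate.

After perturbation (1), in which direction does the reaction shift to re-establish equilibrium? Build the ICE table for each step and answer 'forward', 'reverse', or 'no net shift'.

Direction: forward

Q₀ = 1002 vs Keq = 4.9230e+04 ⇒ Q<K, forward
Step 1:
                    A           E           M
  init         0.8637       0.012     0.09293
  Δ          -0.01529    -0.01019    0.005097
  eq           0.8484    0.001806     0.09803
  solve Keq expr → x = 0.005097; check Q = 4.9230e+04
Then add 0.1931 M of A.
Step 2:
                    A           E           M
  init          1.042    0.001806     0.09803
  Δ       -7.1274e-04 -4.7516e-04  2.3758e-04
  eq            1.041    0.001331     0.09826
  solve Keq expr → x = 2.3758e-04; check Q = 4.9230e+04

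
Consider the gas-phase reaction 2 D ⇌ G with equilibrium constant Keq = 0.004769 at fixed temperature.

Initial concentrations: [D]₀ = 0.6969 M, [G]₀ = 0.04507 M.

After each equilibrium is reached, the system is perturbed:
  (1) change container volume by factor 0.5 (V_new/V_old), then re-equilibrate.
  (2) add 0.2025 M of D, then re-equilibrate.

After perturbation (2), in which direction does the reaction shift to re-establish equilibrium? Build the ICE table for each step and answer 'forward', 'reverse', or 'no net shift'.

Q₀ = 0.0928 vs Keq = 0.004769 ⇒ Q>K, reverse
Step 1:
                    D           G
  init         0.6969     0.04507
  Δ           0.08432    -0.04216
  eq           0.7812    0.002911
  solve Keq expr → x = -0.04216; check Q = 0.004769
Then change container volume by factor 0.5 (V_new/V_old).
Step 2:
                    D           G
  init          1.562    0.005821
  Δ          -0.01131    0.005653
  eq            1.551     0.01147
  solve Keq expr → x = 0.005653; check Q = 0.004769
Then add 0.2025 M of D.
Step 3:
                    D           G
  init          1.754     0.01147
  Δ         -0.006177    0.003088
  eq            1.747     0.01456
  solve Keq expr → x = 0.003088; check Q = 0.004769

Direction: forward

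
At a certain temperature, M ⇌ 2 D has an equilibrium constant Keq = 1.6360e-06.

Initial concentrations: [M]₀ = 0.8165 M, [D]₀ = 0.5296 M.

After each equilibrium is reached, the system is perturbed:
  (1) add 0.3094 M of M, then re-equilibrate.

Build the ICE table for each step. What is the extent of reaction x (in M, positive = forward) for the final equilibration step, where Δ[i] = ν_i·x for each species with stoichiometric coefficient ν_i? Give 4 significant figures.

x = 8.9166e-05 M

Q₀ = 0.3435 vs Keq = 1.6360e-06 ⇒ Q>K, reverse
Step 1:
                   M          D
  init        0.8165     0.5296
  Δ           0.2641    -0.5283
  eq           1.081    0.00133
  solve Keq expr → x = -0.2641; check Q = 1.6360e-06
Then add 0.3094 M of M.
Step 2:
                   M          D
  init          1.39    0.00133
  Δ       -8.9166e-05 1.7833e-04
  eq            1.39   0.001508
  solve Keq expr → x = 8.9166e-05; check Q = 1.6360e-06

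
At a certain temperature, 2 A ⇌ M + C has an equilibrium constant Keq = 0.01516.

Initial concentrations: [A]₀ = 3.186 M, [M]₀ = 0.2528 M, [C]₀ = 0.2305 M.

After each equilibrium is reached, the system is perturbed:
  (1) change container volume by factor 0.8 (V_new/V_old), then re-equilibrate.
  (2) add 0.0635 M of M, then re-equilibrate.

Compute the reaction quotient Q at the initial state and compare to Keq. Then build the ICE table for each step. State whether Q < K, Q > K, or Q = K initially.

Q₀ = 0.005741 vs Keq = 0.01516 ⇒ Q<K, forward
Step 1:
                  A         M         C
  Initial     3.186    0.2528    0.2305
  Change     -0.242     0.121     0.121
  Equil       2.944    0.3738    0.3515
  solve Keq expr → x = 0.121; check Q = 0.01516
Then change container volume by factor 0.8 (V_new/V_old).
Step 2:
                  A         M         C
  Initial      3.68    0.4673    0.4394
  Change          0         0         0
  Equil        3.68    0.4673    0.4394
  solve Keq expr → x = 0; check Q = 0.01516
Then add 0.0635 M of M.
Step 3:
                  A         M         C
  Initial      3.68    0.5308    0.4394
  Change    0.04766  -0.02383  -0.02383
  Equil       3.728    0.5069    0.4156
  solve Keq expr → x = -0.02383; check Q = 0.01516

Q₀ = 0.005741; Q < K (proceeds forward)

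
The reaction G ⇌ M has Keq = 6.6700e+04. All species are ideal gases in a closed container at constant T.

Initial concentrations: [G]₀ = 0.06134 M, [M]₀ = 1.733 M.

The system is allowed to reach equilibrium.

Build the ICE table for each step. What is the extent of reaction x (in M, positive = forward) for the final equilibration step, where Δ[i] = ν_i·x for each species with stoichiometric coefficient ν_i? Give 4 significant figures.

x = 0.06131 M

Q₀ = 28.25 vs Keq = 6.6700e+04 ⇒ Q<K, forward
Step 1:
                  G         M
  init      0.06134     1.733
  Δ        -0.06131   0.06131
  eq      2.6901e-05     1.794
  solve Keq expr → x = 0.06131; check Q = 6.6700e+04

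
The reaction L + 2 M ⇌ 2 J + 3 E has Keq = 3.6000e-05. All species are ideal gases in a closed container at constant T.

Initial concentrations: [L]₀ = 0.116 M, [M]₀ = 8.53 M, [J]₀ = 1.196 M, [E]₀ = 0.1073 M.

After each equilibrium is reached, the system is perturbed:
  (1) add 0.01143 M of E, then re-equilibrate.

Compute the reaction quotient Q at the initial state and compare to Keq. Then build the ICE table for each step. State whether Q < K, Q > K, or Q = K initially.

Q₀ = 2.0937e-04; Q > K (proceeds reverse)

Q₀ = 2.0937e-04 vs Keq = 3.6000e-05 ⇒ Q>K, reverse
Step 1:
                  L         M         J         E
  I           0.116      8.53     1.196    0.1073
  C         0.01468   0.02936  -0.02936  -0.04403
  E          0.1307     8.559     1.167   0.06327
  solve Keq expr → x = -0.01468; check Q = 3.6000e-05
Then add 0.01143 M of E.
Step 2:
                  L         M         J         E
  I          0.1307     8.559     1.167    0.0747
  C        0.003524  0.007048 -0.007048  -0.01057
  E          0.1342     8.566      1.16   0.06412
  solve Keq expr → x = -0.003524; check Q = 3.6000e-05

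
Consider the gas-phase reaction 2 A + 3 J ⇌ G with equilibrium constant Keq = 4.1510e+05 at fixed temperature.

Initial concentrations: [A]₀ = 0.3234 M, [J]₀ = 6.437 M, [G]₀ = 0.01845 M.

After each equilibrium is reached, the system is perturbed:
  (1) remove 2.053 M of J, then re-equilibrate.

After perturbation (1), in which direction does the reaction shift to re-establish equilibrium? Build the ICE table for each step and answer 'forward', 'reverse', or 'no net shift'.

Direction: reverse

Q₀ = 6.6140e-04 vs Keq = 4.1510e+05 ⇒ Q<K, forward
Step 1:
                   A          J          G
  I           0.3234      6.437    0.01845
  C          -0.3234     -0.485     0.1617
  E       4.5365e-05      5.952     0.1801
  solve Keq expr → x = 0.1617; check Q = 4.1510e+05
Then remove 2.053 M of J.
Step 2:
                   A          J          G
  I       4.5365e-05      3.899     0.1801
  C       4.0192e-05 6.0287e-05 -2.0096e-05
  E       8.5557e-05      3.899     0.1801
  solve Keq expr → x = -2.0096e-05; check Q = 4.1510e+05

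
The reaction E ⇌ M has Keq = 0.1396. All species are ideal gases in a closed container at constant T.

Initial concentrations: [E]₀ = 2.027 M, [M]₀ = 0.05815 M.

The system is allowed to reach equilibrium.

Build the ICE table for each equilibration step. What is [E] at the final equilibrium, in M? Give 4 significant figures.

[E]_eq = 1.83 M

Q₀ = 0.02869 vs Keq = 0.1396 ⇒ Q<K, forward
Step 1:
                    E           M
  init          2.027     0.05815
  Δ           -0.1973      0.1973
  eq             1.83      0.2554
  solve Keq expr → x = 0.1973; check Q = 0.1396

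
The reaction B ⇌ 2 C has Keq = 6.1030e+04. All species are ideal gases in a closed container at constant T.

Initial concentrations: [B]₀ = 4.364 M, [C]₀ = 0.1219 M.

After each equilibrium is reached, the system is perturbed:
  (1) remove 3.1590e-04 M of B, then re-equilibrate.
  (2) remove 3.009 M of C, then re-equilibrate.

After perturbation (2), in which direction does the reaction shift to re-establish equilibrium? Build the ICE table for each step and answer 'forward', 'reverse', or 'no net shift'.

Direction: forward

Q₀ = 0.003405 vs Keq = 6.1030e+04 ⇒ Q<K, forward
Step 1:
                   B          C
  init         4.364     0.1219
  Δ           -4.363      8.725
  eq        0.001283      8.847
  solve Keq expr → x = 4.363; check Q = 6.1030e+04
Then remove 3.1590e-04 M of B.
Step 2:
                   B          C
  init    9.6667e-04      8.847
  Δ       3.1572e-04 -6.3143e-04
  eq        0.001282      8.847
  solve Keq expr → x = -3.1572e-04; check Q = 6.1030e+04
Then remove 3.009 M of C.
Step 3:
                   B          C
  init      0.001282      5.838
  Δ       -7.2372e-04   0.001447
  eq      5.5867e-04      5.839
  solve Keq expr → x = 7.2372e-04; check Q = 6.1030e+04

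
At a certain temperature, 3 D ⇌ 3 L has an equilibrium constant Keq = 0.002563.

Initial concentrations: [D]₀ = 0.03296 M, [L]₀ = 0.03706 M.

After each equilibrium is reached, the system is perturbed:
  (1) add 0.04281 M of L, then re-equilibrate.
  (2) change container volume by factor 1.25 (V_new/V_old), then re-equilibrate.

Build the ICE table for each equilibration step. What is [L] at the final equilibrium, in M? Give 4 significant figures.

Q₀ = 1.422 vs Keq = 0.002563 ⇒ Q>K, reverse
Step 1:
                  D         L
  Initial   0.03296   0.03706
  Change    0.02863  -0.02863
  Equil     0.06159  0.008429
  solve Keq expr → x = -0.009544; check Q = 0.002563
Then add 0.04281 M of L.
Step 2:
                  D         L
  Initial   0.06159   0.05124
  Change    0.03766  -0.03766
  Equil     0.09925   0.01358
  solve Keq expr → x = -0.01255; check Q = 0.002563
Then change container volume by factor 1.25 (V_new/V_old).
Step 3:
                  D         L
  Initial    0.0794   0.01087
  Change          0         0
  Equil      0.0794   0.01087
  solve Keq expr → x = 0; check Q = 0.002563

[L]_eq = 0.01087 M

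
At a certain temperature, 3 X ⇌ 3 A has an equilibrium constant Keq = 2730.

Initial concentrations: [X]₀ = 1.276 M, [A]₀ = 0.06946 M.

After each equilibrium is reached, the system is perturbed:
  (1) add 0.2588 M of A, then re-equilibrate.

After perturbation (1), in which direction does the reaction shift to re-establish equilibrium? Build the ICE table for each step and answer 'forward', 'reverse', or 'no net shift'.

Q₀ = 1.6131e-04 vs Keq = 2730 ⇒ Q<K, forward
Step 1:
                    X           A
  init          1.276     0.06946
  Δ            -1.186       1.186
  eq          0.08984       1.256
  solve Keq expr → x = 0.3954; check Q = 2730
Then add 0.2588 M of A.
Step 2:
                    X           A
  init        0.08984       1.514
  Δ           0.01728    -0.01728
  eq           0.1071       1.497
  solve Keq expr → x = -0.00576; check Q = 2730

Direction: reverse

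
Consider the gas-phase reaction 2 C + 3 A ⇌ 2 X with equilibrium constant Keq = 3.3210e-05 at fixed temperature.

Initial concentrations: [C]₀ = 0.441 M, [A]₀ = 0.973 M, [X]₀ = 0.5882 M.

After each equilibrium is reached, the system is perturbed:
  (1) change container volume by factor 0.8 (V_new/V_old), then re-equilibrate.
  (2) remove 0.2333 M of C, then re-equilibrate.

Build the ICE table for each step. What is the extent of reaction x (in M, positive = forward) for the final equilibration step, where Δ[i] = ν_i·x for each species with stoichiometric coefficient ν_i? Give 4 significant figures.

Q₀ = 1.931 vs Keq = 3.3210e-05 ⇒ Q>K, reverse
Step 1:
                   C          A          X
  I            0.441      0.973     0.5882
  C           0.5737     0.8605    -0.5737
  E            1.015      1.834    0.01452
  solve Keq expr → x = -0.2868; check Q = 3.3210e-05
Then change container volume by factor 0.8 (V_new/V_old).
Step 2:
                   C          A          X
  I            1.268      2.292    0.01815
  C        -0.006905   -0.01036   0.006905
  E            1.261      2.282    0.02505
  solve Keq expr → x = 0.003453; check Q = 3.3210e-05
Then remove 0.2333 M of C.
Step 3:
                   C          A          X
  I            1.028      2.282    0.02505
  C         0.004455   0.006682  -0.004455
  E            1.033      2.288     0.0206
  solve Keq expr → x = -0.002227; check Q = 3.3210e-05

x = -0.002227 M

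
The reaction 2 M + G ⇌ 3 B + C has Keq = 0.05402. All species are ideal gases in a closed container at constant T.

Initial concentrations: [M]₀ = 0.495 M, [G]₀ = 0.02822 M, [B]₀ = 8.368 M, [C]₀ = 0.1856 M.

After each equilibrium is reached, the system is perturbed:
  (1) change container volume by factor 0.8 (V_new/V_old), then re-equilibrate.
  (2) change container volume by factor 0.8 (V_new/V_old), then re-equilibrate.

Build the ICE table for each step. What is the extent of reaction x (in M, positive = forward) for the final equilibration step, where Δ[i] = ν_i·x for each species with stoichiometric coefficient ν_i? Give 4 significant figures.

Q₀ = 1.5728e+04 vs Keq = 0.05402 ⇒ Q>K, reverse
Step 1:
                  M         G         B         C
  init        0.495   0.02822     8.368    0.1856
  Δ          0.3712    0.1856   -0.5567   -0.1856
  eq         0.8662    0.2138     7.811 1.8180e-05
  solve Keq expr → x = -0.1856; check Q = 0.05402
Then change container volume by factor 0.8 (V_new/V_old).
Step 2:
                  M         G         B         C
  init        1.083    0.2673     9.764 2.2726e-05
  Δ       9.0888e-06 4.5444e-06 -1.3633e-05 -4.5444e-06
  eq          1.083    0.2673     9.764 1.8181e-05
  solve Keq expr → x = -4.5444e-06; check Q = 0.05402
Then change container volume by factor 0.8 (V_new/V_old).
Step 3:
                  M         G         B         C
  init        1.353    0.3341     12.21 2.2726e-05
  Δ       9.0894e-06 4.5447e-06 -1.3634e-05 -4.5447e-06
  eq          1.353    0.3341     12.21 1.8182e-05
  solve Keq expr → x = -4.5447e-06; check Q = 0.05402

x = -4.5447e-06 M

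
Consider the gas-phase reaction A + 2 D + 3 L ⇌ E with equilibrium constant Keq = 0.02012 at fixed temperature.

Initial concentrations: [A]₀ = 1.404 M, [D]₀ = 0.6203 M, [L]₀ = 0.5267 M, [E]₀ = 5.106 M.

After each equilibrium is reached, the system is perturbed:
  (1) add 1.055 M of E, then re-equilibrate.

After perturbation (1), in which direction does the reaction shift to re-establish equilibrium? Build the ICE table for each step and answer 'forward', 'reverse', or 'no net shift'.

Q₀ = 64.69 vs Keq = 0.02012 ⇒ Q>K, reverse
Step 1:
                   A          D          L          E
  Initial      1.404     0.6203     0.5267      5.106
  Change      0.7575      1.515      2.272    -0.7575
  Equil        2.161      2.135      2.799      4.349
  solve Keq expr → x = -0.7575; check Q = 0.02012
Then add 1.055 M of E.
Step 2:
                   A          D          L          E
  Initial      2.161      2.135      2.799      5.404
  Change     0.03855    0.07709     0.1156   -0.03855
  Equil          2.2      2.212      2.915      5.365
  solve Keq expr → x = -0.03855; check Q = 0.02012

Direction: reverse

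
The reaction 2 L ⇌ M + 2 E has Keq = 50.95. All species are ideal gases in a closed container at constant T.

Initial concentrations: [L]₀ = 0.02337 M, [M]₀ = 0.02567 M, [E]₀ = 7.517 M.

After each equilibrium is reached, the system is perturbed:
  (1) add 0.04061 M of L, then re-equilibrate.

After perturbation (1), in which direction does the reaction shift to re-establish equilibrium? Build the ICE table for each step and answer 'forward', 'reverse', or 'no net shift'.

Direction: forward

Q₀ = 2656 vs Keq = 50.95 ⇒ Q>K, reverse
Step 1:
                   L          M          E
  I          0.02337    0.02567      7.517
  C          0.04324   -0.02162   -0.04324
  E          0.06661   0.004048      7.474
  solve Keq expr → x = -0.02162; check Q = 50.95
Then add 0.04061 M of L.
Step 2:
                   L          M          E
  I           0.1072   0.004048      7.474
  C         -0.00934    0.00467    0.00934
  E          0.09788   0.008718      7.483
  solve Keq expr → x = 0.00467; check Q = 50.95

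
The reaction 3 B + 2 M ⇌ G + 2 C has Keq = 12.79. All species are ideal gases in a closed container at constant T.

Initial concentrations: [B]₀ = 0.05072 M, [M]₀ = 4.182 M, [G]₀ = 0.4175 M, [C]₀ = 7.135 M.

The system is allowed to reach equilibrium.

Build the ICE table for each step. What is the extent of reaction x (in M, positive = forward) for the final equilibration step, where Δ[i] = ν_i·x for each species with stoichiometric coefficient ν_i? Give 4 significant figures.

x = -0.1126 M

Q₀ = 9314 vs Keq = 12.79 ⇒ Q>K, reverse
Step 1:
                   B          M          G          C
  I          0.05072      4.182     0.4175      7.135
  C           0.3377     0.2251    -0.1126    -0.2251
  E           0.3884      4.407     0.3049       6.91
  solve Keq expr → x = -0.1126; check Q = 12.79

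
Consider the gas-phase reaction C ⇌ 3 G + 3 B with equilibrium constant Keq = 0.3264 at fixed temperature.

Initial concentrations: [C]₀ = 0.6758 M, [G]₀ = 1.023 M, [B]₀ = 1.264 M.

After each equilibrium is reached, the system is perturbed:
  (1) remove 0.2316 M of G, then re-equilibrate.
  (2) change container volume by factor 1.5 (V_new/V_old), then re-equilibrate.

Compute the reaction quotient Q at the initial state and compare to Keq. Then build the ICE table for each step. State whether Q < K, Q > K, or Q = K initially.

Q₀ = 3.199 vs Keq = 0.3264 ⇒ Q>K, reverse
Step 1:
                   C          G          B
  init        0.6758      1.023      1.264
  Δ           0.1123     -0.337     -0.337
  eq          0.7881      0.686      0.927
  solve Keq expr → x = -0.1123; check Q = 0.3264
Then remove 0.2316 M of G.
Step 2:
                   C          G          B
  init        0.7881     0.4544      0.927
  Δ         -0.04455     0.1336     0.1336
  eq          0.7436     0.5881      1.061
  solve Keq expr → x = 0.04455; check Q = 0.3264
Then change container volume by factor 1.5 (V_new/V_old).
Step 3:
                   C          G          B
  init        0.4957     0.3921     0.7071
  Δ         -0.06302      0.189      0.189
  eq          0.4327     0.5811     0.8962
  solve Keq expr → x = 0.06302; check Q = 0.3264

Q₀ = 3.199; Q > K (proceeds reverse)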